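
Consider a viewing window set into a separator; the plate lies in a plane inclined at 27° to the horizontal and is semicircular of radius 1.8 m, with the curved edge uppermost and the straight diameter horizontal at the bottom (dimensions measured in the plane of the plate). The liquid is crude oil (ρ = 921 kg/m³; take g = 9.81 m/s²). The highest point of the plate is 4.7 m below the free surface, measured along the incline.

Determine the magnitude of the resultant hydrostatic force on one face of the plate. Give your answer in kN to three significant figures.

γ = ρg = 921 × 9.81 / 1000 = 9.03501 kN/m³.
Let θ = 27° be the plate's angle to the horizontal; measure y along the incline from where the plane meets the free surface. Vertical depth h = y·sinθ with sinθ = 0.453990.
The centroid lies 4r/(3π) = 0.763944 m above the diameter, so r − 4r/(3π) = 1.8 − 0.763944 = 1.03606 m below the topmost point, so y_c = 4.7 + 1.03606 = 5.73606 m and h_c = 5.73606 × 0.453990 = 2.60411 m.
A = πr²/2 = π × 1.8²/2 = 5.08938 m².
Resultant F = γ·h_c·A = 9.03501 × 2.60411 × 5.08938 = 119.744 kN.

F ≈ 120 kN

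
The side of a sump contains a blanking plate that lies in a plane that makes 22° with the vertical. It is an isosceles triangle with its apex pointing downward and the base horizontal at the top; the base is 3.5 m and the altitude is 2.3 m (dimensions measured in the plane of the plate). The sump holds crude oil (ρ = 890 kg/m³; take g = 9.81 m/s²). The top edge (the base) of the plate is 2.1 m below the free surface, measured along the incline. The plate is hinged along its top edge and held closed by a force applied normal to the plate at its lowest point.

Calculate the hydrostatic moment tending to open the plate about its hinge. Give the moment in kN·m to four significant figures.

M ≈ 81.19 kN·m

γ = ρg = 890 × 9.81 / 1000 = 8.7309 kN/m³.
The plate makes 22° with the vertical, i.e. θ = 90° − 22° = 68° to the horizontal. Measuring y along the incline from the free-surface line, vertical depth h = y·sinθ with sinθ = 0.927184.
With the apex down, the centroid sits h/3 = 2.3/3 = 0.766667 m below the base (the top edge), so y_c = 2.1 + 0.766667 = 2.86667 m and h_c = 2.86667 × 0.927184 = 2.65793 m.
A = ½ × 3.5 × 2.3 = 4.025 m².
Resultant F = γ·h_c·A = 8.7309 × 2.65793 × 4.025 = 93.4046 kN.
I_c = b·h³/36 = 3.5 × 2.3³/36 = 1.1829 m⁴.
Centre of pressure: y_p = y_c + I_c/(y_c·A) = 2.86667 + 1.1829/(2.86667 × 4.025) = 2.86667 + 0.102519 = 2.96919 m along the plane.
The resultant acts 0.766667 + 0.102519 = 0.869186 m (along the plate) below the hinge at the top edge, so the moment about the hinge is M = F × 0.869186 = 93.4046 × 0.869186 = 81.186 kN·m.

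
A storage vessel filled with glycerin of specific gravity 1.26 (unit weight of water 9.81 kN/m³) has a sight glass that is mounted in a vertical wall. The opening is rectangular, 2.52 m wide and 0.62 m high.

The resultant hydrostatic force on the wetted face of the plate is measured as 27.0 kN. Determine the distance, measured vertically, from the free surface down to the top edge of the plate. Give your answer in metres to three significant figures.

γ = 1.26 × 9.81 = 12.3606 kN/m³.
A = 2.52 × 0.62 = 1.5624 m².
From F = γ·h_c·A, the centroid depth is h_c = 27.0/(12.3606 × 1.5624) = 1.39808 m.
The centroid lies 0.62/2 = 0.31 m below the top edge, so the top edge sits at h_top = 1.39808 − 0.31 = 1.08808 m below the surface.

d_top ≈ 1.09 m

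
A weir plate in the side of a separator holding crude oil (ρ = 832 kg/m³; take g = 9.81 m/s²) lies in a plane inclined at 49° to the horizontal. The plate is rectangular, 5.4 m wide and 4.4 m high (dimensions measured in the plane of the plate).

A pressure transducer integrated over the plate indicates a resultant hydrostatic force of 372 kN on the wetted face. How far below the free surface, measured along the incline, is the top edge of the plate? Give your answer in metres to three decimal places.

γ = ρg = 832 × 9.81 / 1000 = 8.16192 kN/m³.
A = 5.4 × 4.4 = 23.76 m².
From F = γ·h_c·A, the centroid depth is h_c = 372/(8.16192 × 23.76) = 1.91825 m.
Let θ = 49° be the plate's angle to the horizontal; measure y along the incline from where the plane meets the free surface. Vertical depth h = y·sinθ with sinθ = 0.754710.
Along the incline, y_c = h_c/sinθ = 1.91825/0.754710 = 2.5417 m.
The centroid lies 4.4/2 = 2.2 m below the top edge, so the top edge sits at y_top = 2.5417 − 2.2 = 0.3417 m along the incline.

y_top ≈ 0.342 m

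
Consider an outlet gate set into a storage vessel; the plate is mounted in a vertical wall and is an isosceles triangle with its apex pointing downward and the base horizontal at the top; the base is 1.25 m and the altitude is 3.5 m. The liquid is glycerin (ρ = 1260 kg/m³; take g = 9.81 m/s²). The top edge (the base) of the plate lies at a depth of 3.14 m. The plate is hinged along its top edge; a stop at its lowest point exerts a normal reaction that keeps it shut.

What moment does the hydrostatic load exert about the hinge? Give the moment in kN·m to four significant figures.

γ = ρg = 1260 × 9.81 / 1000 = 12.3606 kN/m³.
With the apex down, the centroid sits h/3 = 3.5/3 = 1.16667 m below the base (the top edge), so the centroid depth is h_c = 3.14 + 1.16667 = 4.30667 m.
A = ½ × 1.25 × 3.5 = 2.1875 m².
Resultant F = γ·h_c·A = 12.3606 × 4.30667 × 2.1875 = 116.447 kN.
I_c = b·h³/36 = 1.25 × 3.5³/36 = 1.48872 m⁴.
Centre of pressure: y_p = y_c + I_c/(y_c·A) = 4.30667 + 1.48872/(4.30667 × 2.1875) = 4.30667 + 0.158024 = 4.46469 m along the plane.
The resultant acts 1.16667 + 0.158024 = 1.32469 m (along the plate) below the hinge at the top edge, so the moment about the hinge is M = F × 1.32469 = 116.447 × 1.32469 = 154.256 kN·m.

M ≈ 154.3 kN·m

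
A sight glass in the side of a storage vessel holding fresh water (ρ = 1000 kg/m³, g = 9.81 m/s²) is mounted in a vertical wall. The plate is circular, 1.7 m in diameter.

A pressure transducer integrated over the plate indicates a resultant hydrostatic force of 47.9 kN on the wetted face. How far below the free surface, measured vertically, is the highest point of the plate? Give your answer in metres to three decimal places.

γ = ρg = 1000 × 9.81 = 9810 N/m³ = 9.81 kN/m³.
A = π(0.85)² = 2.2698 m².
From F = γ·h_c·A, the centroid depth is h_c = 47.9/(9.81 × 2.2698) = 2.15119 m.
The centroid is at the centre, 0.85 m below the top of the plate, so the highest point sits at h_top = 2.15119 − 0.85 = 1.30119 m below the surface.

d_top ≈ 1.301 m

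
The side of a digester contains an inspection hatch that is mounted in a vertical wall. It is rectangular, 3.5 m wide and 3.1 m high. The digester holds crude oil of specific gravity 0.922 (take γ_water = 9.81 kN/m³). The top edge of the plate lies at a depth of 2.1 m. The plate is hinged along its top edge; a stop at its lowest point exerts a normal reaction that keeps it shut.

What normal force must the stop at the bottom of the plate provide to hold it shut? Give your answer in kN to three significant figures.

γ = 0.922 × 9.81 = 9.04482 kN/m³.
The centroid lies 3.1/2 = 1.55 m below the top edge, so the centroid depth is h_c = 2.1 + 1.55 = 3.65 m.
A = 3.5 × 3.1 = 10.85 m².
Resultant F = γ·h_c·A = 9.04482 × 3.65 × 10.85 = 358.197 kN.
I_c = b·h³/12 = 3.5 × 3.1³/12 = 8.68904 m⁴.
Centre of pressure: y_p = y_c + I_c/(y_c·A) = 3.65 + 8.68904/(3.65 × 10.85) = 3.65 + 0.219406 = 3.86941 m along the plane.
The resultant acts 1.55 + 0.219406 = 1.76941 m (along the plate) below the hinge at the top edge, so the moment about the hinge is M = F × 1.76941 = 358.197 × 1.76941 = 633.797 kN·m.
A normal force at the bottom, 3.1 m from the hinge, must supply this moment: P = 633.797/3.1 = 204.451 kN.

P ≈ 204 kN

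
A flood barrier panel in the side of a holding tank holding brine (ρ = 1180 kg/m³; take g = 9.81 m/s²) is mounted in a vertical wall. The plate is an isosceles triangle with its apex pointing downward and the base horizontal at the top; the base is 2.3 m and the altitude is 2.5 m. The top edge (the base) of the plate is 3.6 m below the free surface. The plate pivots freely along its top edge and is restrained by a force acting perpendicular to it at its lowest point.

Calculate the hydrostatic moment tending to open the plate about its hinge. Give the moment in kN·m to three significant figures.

γ = ρg = 1180 × 9.81 / 1000 = 11.5758 kN/m³.
With the apex down, the centroid sits h/3 = 2.5/3 = 0.833333 m below the base (the top edge), so the centroid depth is h_c = 3.6 + 0.833333 = 4.43333 m.
A = ½ × 2.3 × 2.5 = 2.875 m².
Resultant F = γ·h_c·A = 11.5758 × 4.43333 × 2.875 = 147.543 kN.
I_c = b·h³/36 = 2.3 × 2.5³/36 = 0.998264 m⁴.
Centre of pressure: y_p = y_c + I_c/(y_c·A) = 4.43333 + 0.998264/(4.43333 × 2.875) = 4.43333 + 0.0783209 = 4.51165 m along the plane.
The resultant acts 0.833333 + 0.0783209 = 0.911654 m (along the plate) below the hinge at the top edge, so the moment about the hinge is M = F × 0.911654 = 147.543 × 0.911654 = 134.508 kN·m.

M ≈ 135 kN·m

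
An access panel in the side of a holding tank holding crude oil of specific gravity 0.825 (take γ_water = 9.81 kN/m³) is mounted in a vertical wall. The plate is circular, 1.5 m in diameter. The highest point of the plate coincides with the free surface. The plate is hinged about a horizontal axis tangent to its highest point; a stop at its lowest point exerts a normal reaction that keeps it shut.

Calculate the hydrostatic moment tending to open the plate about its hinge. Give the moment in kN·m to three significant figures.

M ≈ 10.1 kN·m

γ = 0.825 × 9.81 = 8.09325 kN/m³.
The centroid is at the centre, 0.75 m below the top of the plate, so the centroid depth is h_c = 0.75 m.
A = π(0.75)² = 1.76715 m².
Resultant F = γ·h_c·A = 8.09325 × 0.75 × 1.76715 = 10.7265 kN.
I_c = πr⁴/4 = π × 0.75⁴/4 = 0.248505 m⁴.
Centre of pressure: y_p = y_c + I_c/(y_c·A) = 0.75 + 0.248505/(0.75 × 1.76715) = 0.75 + 0.1875 = 0.9375 m along the plane.
The resultant acts 0.75 + 0.1875 = 0.9375 m (along the plate) below the hinge at the top edge, so the moment about the hinge is M = F × 0.9375 = 10.7265 × 0.9375 = 10.0561 kN·m.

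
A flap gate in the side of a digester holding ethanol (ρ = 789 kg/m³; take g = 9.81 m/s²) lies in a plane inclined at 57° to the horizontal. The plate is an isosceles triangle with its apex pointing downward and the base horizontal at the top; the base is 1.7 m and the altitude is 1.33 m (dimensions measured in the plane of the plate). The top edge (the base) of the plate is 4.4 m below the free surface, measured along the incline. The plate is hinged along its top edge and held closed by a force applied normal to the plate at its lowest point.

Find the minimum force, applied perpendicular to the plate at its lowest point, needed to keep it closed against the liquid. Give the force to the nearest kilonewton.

γ = ρg = 789 × 9.81 / 1000 = 7.74009 kN/m³.
Let θ = 57° be the plate's angle to the horizontal; measure y along the incline from where the plane meets the free surface. Vertical depth h = y·sinθ with sinθ = 0.838671.
With the apex down, the centroid sits h/3 = 1.33/3 = 0.443333 m below the base (the top edge), so y_c = 4.4 + 0.443333 = 4.84333 m and h_c = 4.84333 × 0.838671 = 4.06196 m.
A = ½ × 1.7 × 1.33 = 1.1305 m².
Resultant F = γ·h_c·A = 7.74009 × 4.06196 × 1.1305 = 35.5428 kN.
I_c = b·h³/36 = 1.7 × 1.33³/36 = 0.111097 m⁴.
Centre of pressure: y_p = y_c + I_c/(y_c·A) = 4.84333 + 0.111097/(4.84333 × 1.1305) = 4.84333 + 0.0202903 = 4.86362 m along the plane.
The resultant acts 0.443333 + 0.0202903 = 0.463623 m (along the plate) below the hinge at the top edge, so the moment about the hinge is M = F × 0.463623 = 35.5428 × 0.463623 = 16.4785 kN·m.
A normal force at the bottom, 1.33 m from the hinge, must supply this moment: P = 16.4785/1.33 = 12.3898 kN.

P ≈ 12 kN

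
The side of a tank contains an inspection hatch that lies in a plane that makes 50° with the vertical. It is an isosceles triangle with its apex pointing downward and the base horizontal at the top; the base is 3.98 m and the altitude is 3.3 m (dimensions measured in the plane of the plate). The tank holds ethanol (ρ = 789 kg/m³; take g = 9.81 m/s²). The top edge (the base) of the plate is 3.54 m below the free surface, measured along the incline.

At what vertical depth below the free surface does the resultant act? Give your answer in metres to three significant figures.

γ = ρg = 789 × 9.81 / 1000 = 7.74009 kN/m³.
The plate makes 50° with the vertical, i.e. θ = 90° − 50° = 40° to the horizontal. Measuring y along the incline from the free-surface line, vertical depth h = y·sinθ with sinθ = 0.642788.
With the apex down, the centroid sits h/3 = 3.3/3 = 1.1 m below the base (the top edge), so y_c = 3.54 + 1.1 = 4.64 m and h_c = 4.64 × 0.642788 = 2.98254 m.
A = ½ × 3.98 × 3.3 = 6.567 m².
Resultant F = γ·h_c·A = 7.74009 × 2.98254 × 6.567 = 151.6 kN.
I_c = b·h³/36 = 3.98 × 3.3³/36 = 3.97303 m⁴.
Centre of pressure: y_p = y_c + I_c/(y_c·A) = 4.64 + 3.97303/(4.64 × 6.567) = 4.64 + 0.130388 = 4.77039 m along the plane.
Vertically, h_p = y_p·sinθ = 4.77039 × 0.642788 = 3.06635 m.

h_p = 3.07 m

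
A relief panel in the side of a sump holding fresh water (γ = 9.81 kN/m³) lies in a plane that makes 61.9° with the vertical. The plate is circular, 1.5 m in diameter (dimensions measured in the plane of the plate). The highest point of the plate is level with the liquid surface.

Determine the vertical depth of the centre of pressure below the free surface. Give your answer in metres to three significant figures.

h_p = 0.442 m

γ = 9.81 kN/m³.
The plate makes 61.9° with the vertical, i.e. θ = 90° − 61.9° = 28.1° to the horizontal. Measuring y along the incline from the free-surface line, vertical depth h = y·sinθ with sinθ = 0.471012.
The centroid is at the centre, 0.75 m below the top of the plate, so y_c = 0.75 m and h_c = 0.75 × 0.471012 = 0.353259 m.
A = π(0.75)² = 1.76715 m².
Resultant F = γ·h_c·A = 9.81 × 0.353259 × 1.76715 = 6.12401 kN.
I_c = πr⁴/4 = π × 0.75⁴/4 = 0.248505 m⁴.
Centre of pressure: y_p = y_c + I_c/(y_c·A) = 0.75 + 0.248505/(0.75 × 1.76715) = 0.75 + 0.1875 = 0.9375 m along the plane.
Vertically, h_p = y_p·sinθ = 0.9375 × 0.471012 = 0.441574 m.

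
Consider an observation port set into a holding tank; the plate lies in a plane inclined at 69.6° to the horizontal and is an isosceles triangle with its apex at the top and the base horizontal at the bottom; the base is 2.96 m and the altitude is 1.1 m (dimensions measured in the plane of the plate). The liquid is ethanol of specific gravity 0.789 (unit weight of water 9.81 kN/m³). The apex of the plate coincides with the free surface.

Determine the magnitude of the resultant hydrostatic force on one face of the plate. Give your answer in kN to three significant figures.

γ = 0.789 × 9.81 = 7.74009 kN/m³.
Let θ = 69.6° be the plate's angle to the horizontal; measure y along the incline from where the plane meets the free surface. Vertical depth h = y·sinθ with sinθ = 0.937282.
With the apex up, the centroid sits 2h/3 = 2 × 1.1/3 = 0.733333 m below the apex, so y_c = 0.733333 m and h_c = 0.733333 × 0.937282 = 0.68734 m.
A = ½ × 2.96 × 1.1 = 1.628 m².
Resultant F = γ·h_c·A = 7.74009 × 0.68734 × 1.628 = 8.66108 kN.

F ≈ 8.66 kN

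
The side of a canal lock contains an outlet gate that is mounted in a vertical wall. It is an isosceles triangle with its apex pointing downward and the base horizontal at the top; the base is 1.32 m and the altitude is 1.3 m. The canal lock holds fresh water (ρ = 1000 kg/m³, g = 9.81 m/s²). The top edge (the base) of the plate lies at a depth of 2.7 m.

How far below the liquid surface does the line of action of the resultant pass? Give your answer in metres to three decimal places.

γ = ρg = 1000 × 9.81 = 9810 N/m³ = 9.81 kN/m³.
With the apex down, the centroid sits h/3 = 1.3/3 = 0.433333 m below the base (the top edge), so the centroid depth is h_c = 2.7 + 0.433333 = 3.13333 m.
A = ½ × 1.32 × 1.3 = 0.858 m².
Resultant F = γ·h_c·A = 9.81 × 3.13333 × 0.858 = 26.3732 kN.
I_c = b·h³/36 = 1.32 × 1.3³/36 = 0.0805567 m⁴.
Centre of pressure: y_p = y_c + I_c/(y_c·A) = 3.13333 + 0.0805567/(3.13333 × 0.858) = 3.13333 + 0.0299646 = 3.16329 m along the plane.

h_p = 3.163 m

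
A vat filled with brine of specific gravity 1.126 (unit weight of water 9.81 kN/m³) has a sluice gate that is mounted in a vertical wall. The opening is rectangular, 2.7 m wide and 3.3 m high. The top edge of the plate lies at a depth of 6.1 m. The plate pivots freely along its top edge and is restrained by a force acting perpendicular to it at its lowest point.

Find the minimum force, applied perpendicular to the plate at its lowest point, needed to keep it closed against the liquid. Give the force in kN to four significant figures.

P ≈ 408.4 kN

γ = 1.126 × 9.81 = 11.04606 kN/m³.
The centroid lies 3.3/2 = 1.65 m below the top edge, so the centroid depth is h_c = 6.1 + 1.65 = 7.75 m.
A = 2.7 × 3.3 = 8.91 m².
Resultant F = γ·h_c·A = 11.04606 × 7.75 × 8.91 = 762.758 kN.
I_c = b·h³/12 = 2.7 × 3.3³/12 = 8.08582 m⁴.
Centre of pressure: y_p = y_c + I_c/(y_c·A) = 7.75 + 8.08582/(7.75 × 8.91) = 7.75 + 0.117097 = 7.8671 m along the plane.
The resultant acts 1.65 + 0.117097 = 1.7671 m (along the plate) below the hinge at the top edge, so the moment about the hinge is M = F × 1.7671 = 762.758 × 1.7671 = 1347.87 kN·m.
A normal force at the bottom, 3.3 m from the hinge, must supply this moment: P = 1347.87/3.3 = 408.445 kN.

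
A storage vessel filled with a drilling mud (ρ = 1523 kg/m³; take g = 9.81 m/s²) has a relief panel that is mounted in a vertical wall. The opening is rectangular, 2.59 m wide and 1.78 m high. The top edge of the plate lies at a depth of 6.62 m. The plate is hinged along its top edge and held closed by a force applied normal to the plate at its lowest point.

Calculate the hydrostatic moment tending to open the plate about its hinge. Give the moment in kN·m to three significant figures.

M ≈ 479 kN·m

γ = ρg = 1523 × 9.81 / 1000 = 14.94063 kN/m³.
The centroid lies 1.78/2 = 0.89 m below the top edge, so the centroid depth is h_c = 6.62 + 0.89 = 7.51 m.
A = 2.59 × 1.78 = 4.6102 m².
Resultant F = γ·h_c·A = 14.94063 × 7.51 × 4.6102 = 517.283 kN.
I_c = b·h³/12 = 2.59 × 1.78³/12 = 1.21725 m⁴.
Centre of pressure: y_p = y_c + I_c/(y_c·A) = 7.51 + 1.21725/(7.51 × 4.6102) = 7.51 + 0.0351577 = 7.54516 m along the plane.
The resultant acts 0.89 + 0.0351577 = 0.925158 m (along the plate) below the hinge at the top edge, so the moment about the hinge is M = F × 0.925158 = 517.283 × 0.925158 = 478.569 kN·m.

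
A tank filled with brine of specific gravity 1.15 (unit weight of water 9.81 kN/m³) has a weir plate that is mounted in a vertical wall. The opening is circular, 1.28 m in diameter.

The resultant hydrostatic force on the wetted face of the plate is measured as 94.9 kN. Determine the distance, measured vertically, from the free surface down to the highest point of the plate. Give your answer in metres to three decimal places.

d_top ≈ 5.897 m

γ = 1.15 × 9.81 = 11.2815 kN/m³.
A = π(0.64)² = 1.2868 m².
From F = γ·h_c·A, the centroid depth is h_c = 94.9/(11.2815 × 1.2868) = 6.53715 m.
The centroid is at the centre, 0.64 m below the top of the plate, so the highest point sits at h_top = 6.53715 − 0.64 = 5.89715 m below the surface.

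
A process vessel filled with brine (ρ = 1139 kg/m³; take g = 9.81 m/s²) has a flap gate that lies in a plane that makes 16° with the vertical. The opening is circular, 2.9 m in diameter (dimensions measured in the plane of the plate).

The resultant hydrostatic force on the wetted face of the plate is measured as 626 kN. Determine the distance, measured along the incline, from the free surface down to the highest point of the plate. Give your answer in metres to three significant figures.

y_top ≈ 7.37 m

γ = ρg = 1139 × 9.81 / 1000 = 11.17359 kN/m³.
A = π(1.45)² = 6.6052 m².
From F = γ·h_c·A, the centroid depth is h_c = 626/(11.17359 × 6.6052) = 8.48195 m.
The plate makes 16° with the vertical, i.e. θ = 90° − 16° = 74° to the horizontal. Measuring y along the incline from the free-surface line, vertical depth h = y·sinθ with sinθ = 0.961262.
Along the incline, y_c = h_c/sinθ = 8.48195/0.961262 = 8.82377 m.
The centroid is at the centre, 1.45 m below the top of the plate, so the highest point sits at y_top = 8.82377 − 1.45 = 7.37377 m along the incline.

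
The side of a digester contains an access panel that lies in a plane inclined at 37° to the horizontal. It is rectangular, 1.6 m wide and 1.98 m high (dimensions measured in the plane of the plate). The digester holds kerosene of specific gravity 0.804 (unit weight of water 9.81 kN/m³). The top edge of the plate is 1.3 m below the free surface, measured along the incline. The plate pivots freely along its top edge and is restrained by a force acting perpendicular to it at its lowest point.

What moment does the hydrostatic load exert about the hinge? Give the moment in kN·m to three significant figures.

M ≈ 39.0 kN·m

γ = 0.804 × 9.81 = 7.88724 kN/m³.
Let θ = 37° be the plate's angle to the horizontal; measure y along the incline from where the plane meets the free surface. Vertical depth h = y·sinθ with sinθ = 0.601815.
The centroid lies 1.98/2 = 0.99 m below the top edge, so y_c = 1.3 + 0.99 = 2.29 m and h_c = 2.29 × 0.601815 = 1.37816 m.
A = 1.6 × 1.98 = 3.168 m².
Resultant F = γ·h_c·A = 7.88724 × 1.37816 × 3.168 = 34.4358 kN.
I_c = b·h³/12 = 1.6 × 1.98³/12 = 1.03499 m⁴.
Centre of pressure: y_p = y_c + I_c/(y_c·A) = 2.29 + 1.03499/(2.29 × 3.168) = 2.29 + 0.142664 = 2.43266 m along the plane.
The resultant acts 0.99 + 0.142664 = 1.13266 m (along the plate) below the hinge at the top edge, so the moment about the hinge is M = F × 1.13266 = 34.4358 × 1.13266 = 39.0041 kN·m.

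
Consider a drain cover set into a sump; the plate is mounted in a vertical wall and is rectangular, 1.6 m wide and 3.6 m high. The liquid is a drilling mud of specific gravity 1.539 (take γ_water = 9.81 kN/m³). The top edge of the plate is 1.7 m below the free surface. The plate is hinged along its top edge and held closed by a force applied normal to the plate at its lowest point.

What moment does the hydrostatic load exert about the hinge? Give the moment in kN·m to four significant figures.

γ = 1.539 × 9.81 = 15.09759 kN/m³.
The centroid lies 3.6/2 = 1.8 m below the top edge, so the centroid depth is h_c = 1.7 + 1.8 = 3.5 m.
A = 1.6 × 3.6 = 5.76 m².
Resultant F = γ·h_c·A = 15.09759 × 3.5 × 5.76 = 304.367 kN.
I_c = b·h³/12 = 1.6 × 3.6³/12 = 6.2208 m⁴.
Centre of pressure: y_p = y_c + I_c/(y_c·A) = 3.5 + 6.2208/(3.5 × 5.76) = 3.5 + 0.308571 = 3.80857 m along the plane.
The resultant acts 1.8 + 0.308571 = 2.10857 m (along the plate) below the hinge at the top edge, so the moment about the hinge is M = F × 2.10857 = 304.367 × 2.10857 = 641.779 kN·m.

M ≈ 641.8 kN·m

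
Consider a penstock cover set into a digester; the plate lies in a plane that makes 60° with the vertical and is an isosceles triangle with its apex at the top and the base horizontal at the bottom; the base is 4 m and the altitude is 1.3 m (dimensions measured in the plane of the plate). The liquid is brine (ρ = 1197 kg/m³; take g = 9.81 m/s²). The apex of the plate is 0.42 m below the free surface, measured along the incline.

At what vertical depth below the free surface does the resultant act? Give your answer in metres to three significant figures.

h_p = 0.680 m

γ = ρg = 1197 × 9.81 / 1000 = 11.74257 kN/m³.
The plate makes 60° with the vertical, i.e. θ = 90° − 60° = 30° to the horizontal. Measuring y along the incline from the free-surface line, vertical depth h = y·sinθ with sinθ = 0.500000.
With the apex up, the centroid sits 2h/3 = 2 × 1.3/3 = 0.866667 m below the apex, so y_c = 0.42 + 0.866667 = 1.28667 m and h_c = 1.28667 × 0.500000 = 0.643335 m.
A = ½ × 4 × 1.3 = 2.6 m².
Resultant F = γ·h_c·A = 11.74257 × 0.643335 × 2.6 = 19.6415 kN.
I_c = b·h³/36 = 4 × 1.3³/36 = 0.244111 m⁴.
Centre of pressure: y_p = y_c + I_c/(y_c·A) = 1.28667 + 0.244111/(1.28667 × 2.6) = 1.28667 + 0.0729704 = 1.35964 m along the plane.
Vertically, h_p = y_p·sinθ = 1.35964 × 0.500000 = 0.67982 m.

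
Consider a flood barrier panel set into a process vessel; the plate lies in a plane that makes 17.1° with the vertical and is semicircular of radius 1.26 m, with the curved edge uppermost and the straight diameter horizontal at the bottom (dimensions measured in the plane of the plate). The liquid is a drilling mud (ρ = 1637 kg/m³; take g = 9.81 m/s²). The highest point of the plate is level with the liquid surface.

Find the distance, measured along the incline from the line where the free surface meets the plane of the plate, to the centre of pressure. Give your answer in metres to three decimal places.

γ = ρg = 1637 × 9.81 / 1000 = 16.05897 kN/m³.
The plate makes 17.1° with the vertical, i.e. θ = 90° − 17.1° = 72.9° to the horizontal. Measuring y along the incline from the free-surface line, vertical depth h = y·sinθ with sinθ = 0.955793.
The centroid lies 4r/(3π) = 0.534761 m above the diameter, so r − 4r/(3π) = 1.26 − 0.534761 = 0.725239 m below the topmost point, so y_c = 0.725239 m and h_c = 0.725239 × 0.955793 = 0.693178 m.
A = πr²/2 = π × 1.26²/2 = 2.4938 m².
Resultant F = γ·h_c·A = 16.05897 × 0.693178 × 2.4938 = 27.7603 kN.
I_c = (π/8 − 8/(9π))·r⁴ = 0.109757 × 1.26⁴ = 0.27664 m⁴.
Centre of pressure: y_p = y_c + I_c/(y_c·A) = 0.725239 + 0.27664/(0.725239 × 2.4938) = 0.725239 + 0.152958 = 0.878197 m along the plane.

y_p = 0.878 m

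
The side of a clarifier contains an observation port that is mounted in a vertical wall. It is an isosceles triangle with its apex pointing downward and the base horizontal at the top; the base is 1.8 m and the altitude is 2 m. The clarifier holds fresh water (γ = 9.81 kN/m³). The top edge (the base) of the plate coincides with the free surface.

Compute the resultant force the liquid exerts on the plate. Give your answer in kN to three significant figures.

γ = 9.81 kN/m³.
With the apex down, the centroid sits h/3 = 2/3 = 0.666667 m below the base (the top edge), so the centroid depth is h_c = 0.666667 m.
A = ½ × 1.8 × 2 = 1.8 m².
Resultant F = γ·h_c·A = 9.81 × 0.666667 × 1.8 = 11.772 kN.

F ≈ 11.8 kN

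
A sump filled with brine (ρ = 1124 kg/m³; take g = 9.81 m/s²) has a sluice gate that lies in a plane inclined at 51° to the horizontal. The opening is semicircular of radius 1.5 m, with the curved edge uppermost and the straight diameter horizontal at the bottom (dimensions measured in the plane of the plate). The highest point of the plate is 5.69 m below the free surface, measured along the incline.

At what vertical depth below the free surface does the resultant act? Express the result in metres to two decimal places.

h_p = 5.11 m

γ = ρg = 1124 × 9.81 / 1000 = 11.02644 kN/m³.
Let θ = 51° be the plate's angle to the horizontal; measure y along the incline from where the plane meets the free surface. Vertical depth h = y·sinθ with sinθ = 0.777146.
The centroid lies 4r/(3π) = 0.63662 m above the diameter, so r − 4r/(3π) = 1.5 − 0.63662 = 0.86338 m below the topmost point, so y_c = 5.69 + 0.86338 = 6.55338 m and h_c = 6.55338 × 0.777146 = 5.09293 m.
A = πr²/2 = π × 1.5²/2 = 3.53429 m².
Resultant F = γ·h_c·A = 11.02644 × 5.09293 × 3.53429 = 198.475 kN.
I_c = (π/8 − 8/(9π))·r⁴ = 0.109757 × 1.5⁴ = 0.555645 m⁴.
Centre of pressure: y_p = y_c + I_c/(y_c·A) = 6.55338 + 0.555645/(6.55338 × 3.53429) = 6.55338 + 0.02399 = 6.57737 m along the plane.
Vertically, h_p = y_p·sinθ = 6.57737 × 0.777146 = 5.11158 m.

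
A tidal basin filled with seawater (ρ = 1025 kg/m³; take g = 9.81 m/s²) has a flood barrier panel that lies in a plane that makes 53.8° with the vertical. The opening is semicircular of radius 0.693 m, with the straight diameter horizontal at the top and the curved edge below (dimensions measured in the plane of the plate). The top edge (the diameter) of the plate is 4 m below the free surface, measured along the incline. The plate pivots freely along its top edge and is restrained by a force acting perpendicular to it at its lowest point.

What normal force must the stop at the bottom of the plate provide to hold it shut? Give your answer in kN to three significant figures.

γ = ρg = 1025 × 9.81 / 1000 = 10.05525 kN/m³.
The plate makes 53.8° with the vertical, i.e. θ = 90° − 53.8° = 36.2° to the horizontal. Measuring y along the incline from the free-surface line, vertical depth h = y·sinθ with sinθ = 0.590606.
The centroid of a semicircle lies 4r/(3π) = 0.294118 m from the diameter, here below the top edge, so y_c = 4 + 0.294118 = 4.29412 m and h_c = 4.29412 × 0.590606 = 2.53613 m.
A = πr²/2 = π × 0.693²/2 = 0.754373 m².
Resultant F = γ·h_c·A = 10.05525 × 2.53613 × 0.754373 = 19.2376 kN.
I_c = (π/8 − 8/(9π))·r⁴ = 0.109757 × 0.693⁴ = 0.0253143 m⁴.
Centre of pressure: y_p = y_c + I_c/(y_c·A) = 4.29412 + 0.0253143/(4.29412 × 0.754373) = 4.29412 + 0.00781458 = 4.30193 m along the plane.
The resultant acts 0.294118 + 0.00781458 = 0.301933 m (along the plate) below the hinge at the top edge, so the moment about the hinge is M = F × 0.301933 = 19.2376 × 0.301933 = 5.80847 kN·m.
A normal force at the bottom, 0.693 m from the hinge, must supply this moment: P = 5.80847/0.693 = 8.38163 kN.

P ≈ 8.38 kN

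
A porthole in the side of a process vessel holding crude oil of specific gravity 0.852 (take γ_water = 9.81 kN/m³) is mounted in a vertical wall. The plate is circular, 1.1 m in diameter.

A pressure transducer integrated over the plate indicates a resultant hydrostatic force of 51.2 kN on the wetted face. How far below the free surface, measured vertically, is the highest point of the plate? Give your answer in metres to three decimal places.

d_top ≈ 5.896 m

γ = 0.852 × 9.81 = 8.35812 kN/m³.
A = π(0.55)² = 0.950332 m².
From F = γ·h_c·A, the centroid depth is h_c = 51.2/(8.35812 × 0.950332) = 6.44594 m.
The centroid is at the centre, 0.55 m below the top of the plate, so the highest point sits at h_top = 6.44594 − 0.55 = 5.89594 m below the surface.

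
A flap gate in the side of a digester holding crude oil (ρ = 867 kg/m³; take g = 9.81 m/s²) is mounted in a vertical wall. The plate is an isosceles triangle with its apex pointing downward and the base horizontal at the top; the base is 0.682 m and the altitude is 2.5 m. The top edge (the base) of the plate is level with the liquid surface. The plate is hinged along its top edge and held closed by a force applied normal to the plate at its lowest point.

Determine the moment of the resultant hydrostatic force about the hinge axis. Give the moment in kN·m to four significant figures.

γ = ρg = 867 × 9.81 / 1000 = 8.50527 kN/m³.
With the apex down, the centroid sits h/3 = 2.5/3 = 0.833333 m below the base (the top edge), so the centroid depth is h_c = 0.833333 m.
A = ½ × 0.682 × 2.5 = 0.8525 m².
Resultant F = γ·h_c·A = 8.50527 × 0.833333 × 0.8525 = 6.04228 kN.
I_c = b·h³/36 = 0.682 × 2.5³/36 = 0.296007 m⁴.
Centre of pressure: y_p = y_c + I_c/(y_c·A) = 0.833333 + 0.296007/(0.833333 × 0.8525) = 0.833333 + 0.416667 = 1.25 m along the plane.
The resultant acts 0.833333 + 0.416667 = 1.25 m (along the plate) below the hinge at the top edge, so the moment about the hinge is M = F × 1.25 = 6.04228 × 1.25 = 7.55285 kN·m.

M ≈ 7.553 kN·m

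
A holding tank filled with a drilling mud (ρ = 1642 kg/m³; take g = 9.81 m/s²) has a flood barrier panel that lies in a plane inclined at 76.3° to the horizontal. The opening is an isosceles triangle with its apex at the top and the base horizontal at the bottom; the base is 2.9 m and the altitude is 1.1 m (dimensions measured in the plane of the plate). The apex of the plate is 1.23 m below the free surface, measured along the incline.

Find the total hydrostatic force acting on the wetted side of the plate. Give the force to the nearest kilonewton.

γ = ρg = 1642 × 9.81 / 1000 = 16.10802 kN/m³.
Let θ = 76.3° be the plate's angle to the horizontal; measure y along the incline from where the plane meets the free surface. Vertical depth h = y·sinθ with sinθ = 0.971549.
With the apex up, the centroid sits 2h/3 = 2 × 1.1/3 = 0.733333 m below the apex, so y_c = 1.23 + 0.733333 = 1.96333 m and h_c = 1.96333 × 0.971549 = 1.90747 m.
A = ½ × 2.9 × 1.1 = 1.595 m².
Resultant F = γ·h_c·A = 16.10802 × 1.90747 × 1.595 = 49.0073 kN.

F ≈ 49 kN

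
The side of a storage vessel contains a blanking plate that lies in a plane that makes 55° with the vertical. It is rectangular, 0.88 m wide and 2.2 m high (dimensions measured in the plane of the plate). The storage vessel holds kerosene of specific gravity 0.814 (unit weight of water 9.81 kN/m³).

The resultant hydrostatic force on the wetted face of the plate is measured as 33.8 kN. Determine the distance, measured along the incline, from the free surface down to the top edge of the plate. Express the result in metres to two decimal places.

y_top ≈ 2.71 m

γ = 0.814 × 9.81 = 7.98534 kN/m³.
A = 0.88 × 2.2 = 1.936 m².
From F = γ·h_c·A, the centroid depth is h_c = 33.8/(7.98534 × 1.936) = 2.18634 m.
The plate makes 55° with the vertical, i.e. θ = 90° − 55° = 35° to the horizontal. Measuring y along the incline from the free-surface line, vertical depth h = y·sinθ with sinθ = 0.573576.
Along the incline, y_c = h_c/sinθ = 2.18634/0.573576 = 3.81177 m.
The centroid lies 2.2/2 = 1.1 m below the top edge, so the top edge sits at y_top = 3.81177 − 1.1 = 2.71177 m along the incline.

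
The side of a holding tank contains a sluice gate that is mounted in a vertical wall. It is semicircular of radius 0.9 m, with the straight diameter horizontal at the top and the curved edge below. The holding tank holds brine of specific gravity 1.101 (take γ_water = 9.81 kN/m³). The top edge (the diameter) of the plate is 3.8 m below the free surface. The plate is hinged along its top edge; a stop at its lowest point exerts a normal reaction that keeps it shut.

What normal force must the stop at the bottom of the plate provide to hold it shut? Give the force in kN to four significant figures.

P ≈ 25.26 kN

γ = 1.101 × 9.81 = 10.80081 kN/m³.
The centroid of a semicircle lies 4r/(3π) = 0.381972 m from the diameter, here below the top edge, so the centroid depth is h_c = 3.8 + 0.381972 = 4.18197 m.
A = πr²/2 = π × 0.9²/2 = 1.27235 m².
Resultant F = γ·h_c·A = 10.80081 × 4.18197 × 1.27235 = 57.4703 kN.
I_c = (π/8 − 8/(9π))·r⁴ = 0.109757 × 0.9⁴ = 0.0720116 m⁴.
Centre of pressure: y_p = y_c + I_c/(y_c·A) = 4.18197 + 0.0720116/(4.18197 × 1.27235) = 4.18197 + 0.0135337 = 4.1955 m along the plane.
The resultant acts 0.381972 + 0.0135337 = 0.395506 m (along the plate) below the hinge at the top edge, so the moment about the hinge is M = F × 0.395506 = 57.4703 × 0.395506 = 22.7298 kN·m.
A normal force at the bottom, 0.9 m from the hinge, must supply this moment: P = 22.7298/0.9 = 25.2553 kN.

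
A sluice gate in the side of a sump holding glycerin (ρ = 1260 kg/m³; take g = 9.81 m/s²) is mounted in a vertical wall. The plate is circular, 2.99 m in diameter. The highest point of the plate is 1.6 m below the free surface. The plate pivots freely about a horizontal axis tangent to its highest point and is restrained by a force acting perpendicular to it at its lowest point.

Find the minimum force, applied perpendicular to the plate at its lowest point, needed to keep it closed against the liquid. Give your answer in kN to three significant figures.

P ≈ 151 kN

γ = ρg = 1260 × 9.81 / 1000 = 12.3606 kN/m³.
The centroid is at the centre, 1.495 m below the top of the plate, so the centroid depth is h_c = 1.6 + 1.495 = 3.095 m.
A = π(1.495)² = 7.02154 m².
Resultant F = γ·h_c·A = 12.3606 × 3.095 × 7.02154 = 268.616 kN.
I_c = πr⁴/4 = π × 1.495⁴/4 = 3.92333 m⁴.
Centre of pressure: y_p = y_c + I_c/(y_c·A) = 3.095 + 3.92333/(3.095 × 7.02154) = 3.095 + 0.180535 = 3.27554 m along the plane.
The resultant acts 1.495 + 0.180535 = 1.67553 m (along the plate) below the hinge at the top edge, so the moment about the hinge is M = F × 1.67553 = 268.616 × 1.67553 = 450.074 kN·m.
A normal force at the bottom, 2.99 m from the hinge, must supply this moment: P = 450.074/2.99 = 150.526 kN.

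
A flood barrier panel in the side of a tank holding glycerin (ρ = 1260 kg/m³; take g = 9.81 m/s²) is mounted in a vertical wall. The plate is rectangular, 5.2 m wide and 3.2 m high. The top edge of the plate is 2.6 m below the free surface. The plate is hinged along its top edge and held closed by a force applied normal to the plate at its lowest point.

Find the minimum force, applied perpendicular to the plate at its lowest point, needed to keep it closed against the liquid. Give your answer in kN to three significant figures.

γ = ρg = 1260 × 9.81 / 1000 = 12.3606 kN/m³.
The centroid lies 3.2/2 = 1.6 m below the top edge, so the centroid depth is h_c = 2.6 + 1.6 = 4.2 m.
A = 5.2 × 3.2 = 16.64 m².
Resultant F = γ·h_c·A = 12.3606 × 4.2 × 16.64 = 863.858 kN.
I_c = b·h³/12 = 5.2 × 3.2³/12 = 14.1995 m⁴.
Centre of pressure: y_p = y_c + I_c/(y_c·A) = 4.2 + 14.1995/(4.2 × 16.64) = 4.2 + 0.203175 = 4.40318 m along the plane.
The resultant acts 1.6 + 0.203175 = 1.80317 m (along the plate) below the hinge at the top edge, so the moment about the hinge is M = F × 1.80317 = 863.858 × 1.80317 = 1557.68 kN·m.
A normal force at the bottom, 3.2 m from the hinge, must supply this moment: P = 1557.68/3.2 = 486.775 kN.

P ≈ 487 kN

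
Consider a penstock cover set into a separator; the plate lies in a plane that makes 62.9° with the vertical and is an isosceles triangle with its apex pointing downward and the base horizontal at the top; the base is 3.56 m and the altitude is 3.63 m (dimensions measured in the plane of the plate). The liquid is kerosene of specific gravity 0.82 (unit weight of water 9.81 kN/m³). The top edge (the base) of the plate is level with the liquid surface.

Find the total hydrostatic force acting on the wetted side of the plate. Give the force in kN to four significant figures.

γ = 0.82 × 9.81 = 8.0442 kN/m³.
The plate makes 62.9° with the vertical, i.e. θ = 90° − 62.9° = 27.1° to the horizontal. Measuring y along the incline from the free-surface line, vertical depth h = y·sinθ with sinθ = 0.455545.
With the apex down, the centroid sits h/3 = 3.63/3 = 1.21 m below the base (the top edge), so y_c = 1.21 m and h_c = 1.21 × 0.455545 = 0.551209 m.
A = ½ × 3.56 × 3.63 = 6.4614 m².
Resultant F = γ·h_c·A = 8.0442 × 0.551209 × 6.4614 = 28.6501 kN.

F ≈ 28.65 kN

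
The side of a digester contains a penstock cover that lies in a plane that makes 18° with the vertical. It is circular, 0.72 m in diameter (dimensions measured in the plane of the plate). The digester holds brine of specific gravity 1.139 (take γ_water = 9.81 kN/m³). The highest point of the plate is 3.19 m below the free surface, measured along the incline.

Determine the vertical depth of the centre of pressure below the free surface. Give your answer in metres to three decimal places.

h_p = 3.385 m

γ = 1.139 × 9.81 = 11.17359 kN/m³.
The plate makes 18° with the vertical, i.e. θ = 90° − 18° = 72° to the horizontal. Measuring y along the incline from the free-surface line, vertical depth h = y·sinθ with sinθ = 0.951057.
The centroid is at the centre, 0.36 m below the top of the plate, so y_c = 3.19 + 0.36 = 3.55 m and h_c = 3.55 × 0.951057 = 3.37625 m.
A = π(0.36)² = 0.40715 m².
Resultant F = γ·h_c·A = 11.17359 × 3.37625 × 0.40715 = 15.3597 kN.
I_c = πr⁴/4 = π × 0.36⁴/4 = 0.0131917 m⁴.
Centre of pressure: y_p = y_c + I_c/(y_c·A) = 3.55 + 0.0131917/(3.55 × 0.40715) = 3.55 + 0.00912679 = 3.55913 m along the plane.
Vertically, h_p = y_p·sinθ = 3.55913 × 0.951057 = 3.38494 m.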